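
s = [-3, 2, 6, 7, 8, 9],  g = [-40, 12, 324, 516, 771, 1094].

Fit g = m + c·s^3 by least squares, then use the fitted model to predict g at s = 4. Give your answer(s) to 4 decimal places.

ĝ = 96.5003

The normal system XᵀX·[m, c]ᵀ = Xᵀg is [[6, 1781]; [1781, 958683]]·[m, c]ᵀ = [2677, 1440426]ᵀ.
Eliminating c: 958683·(row 1) − 1781·(row 2) gives 2580137·m = 958683·2677 − 1781·1440426 = 995685, so m = 995685/2580137.
Then c = (1440426 − 1781·(995685/2580137))/958683 = 3874819/2580137.
At s = 4: ĝ = (995685/2580137)·(1) + (3874819/2580137)·(64) = 248984101/2580137.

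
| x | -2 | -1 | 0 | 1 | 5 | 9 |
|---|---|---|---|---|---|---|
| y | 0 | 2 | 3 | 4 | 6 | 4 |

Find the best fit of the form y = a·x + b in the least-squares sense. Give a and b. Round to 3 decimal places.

With design matrix A, AᵀA = [[112, 12]; [12, 6]] and Aᵀy = [68, 19]ᵀ.
det = 112·6 − 12² = 528.
a = (68·6 − 12·19)/528 = 15/44; b = (112·19 − 12·68)/528 = 82/33.

a = 0.341, b = 2.485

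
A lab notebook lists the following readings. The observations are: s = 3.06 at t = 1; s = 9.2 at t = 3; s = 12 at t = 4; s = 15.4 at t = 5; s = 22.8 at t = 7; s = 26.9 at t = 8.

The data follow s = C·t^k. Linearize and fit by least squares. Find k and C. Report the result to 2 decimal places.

k = 1.04, C = 2.98

With ln sᵢ as the transformed response and ln tᵢ as the regressor:
Σln t = 8.1197, Σ(ln t)² = 13.8297, Σln s = 14.9758, Σln t·ln s = 23.2138.
Normal system: [[13.8297, 8.1197]; [8.1197, 6]]·[k, ln C]ᵀ = [23.2138, 14.9758]ᵀ.
Slope k = (n·Σln t·ln s − Σln t·Σln s)/(n·Σ(ln t)² − (Σln t)²) = (6·23.2138 − 8.1197·14.9758)/17.0487 = 1.03728; ln C = (Σln s − k·Σln t)/n = 1.09224, so C = exp(1.09224) = 2.98093.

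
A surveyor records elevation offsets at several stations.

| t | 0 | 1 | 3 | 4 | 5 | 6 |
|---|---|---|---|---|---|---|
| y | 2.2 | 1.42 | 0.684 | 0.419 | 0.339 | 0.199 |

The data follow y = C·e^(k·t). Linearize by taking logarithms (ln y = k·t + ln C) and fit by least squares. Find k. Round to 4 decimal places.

Linearized form: ln y = k·t + ln C. From the 6 transformed points,
AᵀA = [[87.0000, 19.0000]; [19.0000, 6]], rhs = [-19.3638, -2.8068]ᵀ  (here Σt = 19.0000, Σ(t)² = 87.0000, Σln y = -2.8068, Σt·ln y = -19.3638).
Slope k = (n·Σt·ln y − Σt·Σln y)/(n·Σ(t)² − (Σt)²) = (6·-19.3638 − 19.0000·-2.8068)/161.0000 = -0.39040; ln C = (Σln y − k·Σt)/n = 0.76846.

k = -0.3904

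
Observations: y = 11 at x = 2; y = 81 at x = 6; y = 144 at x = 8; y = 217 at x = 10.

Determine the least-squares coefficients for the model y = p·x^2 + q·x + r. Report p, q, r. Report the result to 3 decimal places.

From the data, Σx^2·x^2 = 15408, Σx^2·x = 1736, Σx^2 = 204, Σx·x = 204, Σx = 26, Σ1 = 4.
Right-hand side: Σx^2·y = 33876, Σx·y = 3830, Σy = 453.
So AᵀA·[p, q, r]ᵀ = Aᵀy: [[15408, 1736, 204]; [1736, 204, 26]; [204, 26, 4]]·[p, q, r]ᵀ = [33876, 3830, 453]ᵀ.
Row-reducing yields p = 175/88, q = 441/220, r = -6/5.

p = 1.989, q = 2.005, r = -1.200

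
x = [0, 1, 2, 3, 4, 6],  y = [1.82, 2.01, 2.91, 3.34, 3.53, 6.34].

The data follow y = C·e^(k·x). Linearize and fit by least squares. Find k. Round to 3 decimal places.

k = 0.204

Linearized form: ln y = k·x + ln C. From the 6 transformed points,
XᵀX = [[66.0000, 16.0000]; [16.0000, 6]], rhs = [22.5788, 6.6793]ᵀ  (here Σx = 16.0000, Σ(x)² = 66.0000, Σln y = 6.6793, Σx·ln y = 22.5788).
Solving (det = 140.0000): k = 0.20432, ln C = 0.56836.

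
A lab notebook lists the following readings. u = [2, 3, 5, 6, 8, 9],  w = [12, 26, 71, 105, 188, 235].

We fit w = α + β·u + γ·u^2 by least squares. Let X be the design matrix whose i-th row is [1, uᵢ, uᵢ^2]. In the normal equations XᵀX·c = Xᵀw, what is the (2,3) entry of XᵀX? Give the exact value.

1617

Row 2 ↔ basis u, column 3 ↔ basis u^2, so (XᵀX)_{2,3} = Σᵢ (u)·(u^2) = (2)·(4) + (3)·(9) + (5)·(25) + (6)·(36) + (8)·(64) + (9)·(81) = 1617.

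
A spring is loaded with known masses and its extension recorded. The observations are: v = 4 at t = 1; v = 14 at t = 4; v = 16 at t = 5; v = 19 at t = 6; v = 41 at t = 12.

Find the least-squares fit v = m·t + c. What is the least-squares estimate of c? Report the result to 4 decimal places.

The normal equations are: 222·m + 28·c = 746;  28·m + 5·c = 94.
(Σt·t = 222, Σt = 28, Σ1 = 5, Σt·v = 746, Σv = 94.)
Δ = 222·5 − 28² = 326.
m = (746·5 − 28·94)/326 = 549/163; c = (222·94 − 28·746)/326 = -10/163.

c = -0.0613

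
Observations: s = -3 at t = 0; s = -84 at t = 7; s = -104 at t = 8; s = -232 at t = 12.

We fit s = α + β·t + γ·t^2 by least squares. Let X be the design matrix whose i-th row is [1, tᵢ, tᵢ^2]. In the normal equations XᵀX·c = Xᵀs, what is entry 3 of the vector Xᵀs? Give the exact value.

Entry 3 ↔ basis t^2, so (Xᵀs)_{3} = Σᵢ (t^2)·sᵢ = (0)·(-3) + (49)·(-84) + (64)·(-104) + (144)·(-232) = -44180.

-44180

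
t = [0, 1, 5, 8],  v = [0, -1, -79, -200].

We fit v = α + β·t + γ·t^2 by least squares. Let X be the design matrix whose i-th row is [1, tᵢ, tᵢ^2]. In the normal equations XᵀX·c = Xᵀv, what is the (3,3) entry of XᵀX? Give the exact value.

Row 3 ↔ basis t^2, column 3 ↔ basis t^2, so (XᵀX)_{3,3} = Σᵢ (t^2)·(t^2) = (0)·(0) + (1)·(1) + (25)·(25) + (64)·(64) = 4722.

4722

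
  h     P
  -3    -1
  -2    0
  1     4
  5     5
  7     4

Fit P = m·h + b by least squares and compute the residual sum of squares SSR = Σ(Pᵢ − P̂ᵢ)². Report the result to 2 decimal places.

SSR = 7.06

Sums needed: Σh·h = 88, Σh = 8, Σ1 = 5.
Right-hand side: Σh·P = 60, ΣP = 12.
Determinant 88·5 − 8² = 376.
m = (60·5 − 8·12)/376 = 51/94; b = (88·12 − 8·60)/376 = 72/47.
Residuals: -85/94, -21/47, 181/94, 71/94, -125/94; SSR = 332/47.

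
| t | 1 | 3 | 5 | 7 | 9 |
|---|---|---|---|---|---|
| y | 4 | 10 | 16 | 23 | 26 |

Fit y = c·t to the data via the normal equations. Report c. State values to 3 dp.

Forming XᵀX = [[165]] and Xᵀy = [509]ᵀ gives XᵀX·[c]ᵀ = Xᵀy.
c = 509/165 = 3.08485.

c = 3.085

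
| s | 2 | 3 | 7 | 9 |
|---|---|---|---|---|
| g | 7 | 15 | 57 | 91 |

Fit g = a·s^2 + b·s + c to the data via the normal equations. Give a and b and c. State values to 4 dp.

AᵀA·[a, b, c]ᵀ = Aᵀg reads: 9059·a + 1107·b + 143·c = 10327;  1107·a + 143·b + 21·c = 1277;  143·a + 21·b + 4·c = 170.
Inverting the 3×3 Gram matrix, [a, b, c]ᵀ = [2193/2342, 3641/2342, 1010/1171]ᵀ.

a = 0.9364, b = 1.5547, c = 0.8625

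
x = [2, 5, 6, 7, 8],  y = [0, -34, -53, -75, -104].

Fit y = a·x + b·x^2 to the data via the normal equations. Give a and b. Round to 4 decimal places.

a = 3.8428, b = -2.1005

Forming AᵀA = [[178, 1204]; [1204, 8434]] and Aᵀy = [-1845, -13089]ᵀ gives AᵀA·[a, b]ᵀ = Aᵀy.
Eliminating b: 8434·(row 1) − 1204·(row 2) gives 51636·a = 8434·(-1845) − 1204·(-13089) = 198426, so a = 33071/8606.
Then b = ((-13089) − 1204·(33071/8606))/8434 = -18077/8606.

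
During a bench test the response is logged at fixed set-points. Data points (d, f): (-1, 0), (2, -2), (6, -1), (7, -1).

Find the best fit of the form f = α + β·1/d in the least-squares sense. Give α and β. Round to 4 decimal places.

α = -1.0554, β = -1.1636

The normal equations are: 4·α + (-4/21)·β = -4;  (-4/21)·α + (1145/882)·β = -55/42.
(Σ1 = 4, Σ1/d = -4/21, Σ1/d·1/d = 1145/882, Σf = -4, Σ1/d·f = -55/42.)
det = 4·(1145/882) − (-4/21)² = 758/147.
α = ((-4)·(1145/882) − (-4/21)·(-55/42))/(758/147) = -400/379; β = (4·(-55/42) − (-4/21)·(-4))/(758/147) = -441/379.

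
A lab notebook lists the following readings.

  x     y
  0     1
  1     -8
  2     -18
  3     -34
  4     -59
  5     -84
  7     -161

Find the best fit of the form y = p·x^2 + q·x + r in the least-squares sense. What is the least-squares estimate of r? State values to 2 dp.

r = -0.36

AᵀA·[p, q, r]ᵀ = Aᵀy reads: 3380·p + 568·q + 104·r = -11319;  568·p + 104·q + 22·r = -1929;  104·p + 22·q + 7·r = -363.
(Σx^2·x^2 = 3380, Σx^2·x = 568, Σx^2 = 104, Σx·x = 104, Σx = 22, Σ1 = 7, Σx^2·y = -11319, Σx·y = -1929, Σy = -363.)
Row-reducing yields p = -9627/3388, q = -10005/3388, r = -87/242.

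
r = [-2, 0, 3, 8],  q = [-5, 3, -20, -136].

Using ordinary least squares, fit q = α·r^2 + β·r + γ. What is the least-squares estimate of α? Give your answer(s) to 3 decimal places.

α = -2.041

The normal equations are: 4193·α + 531·β + 77·γ = -8904;  531·α + 77·β + 9·γ = -1138;  77·α + 9·β + 4·γ = -158.
Inverting the 3×3 Gram matrix, [α, β, γ]ᵀ = [-449/220, -203/220, 41/22]ᵀ.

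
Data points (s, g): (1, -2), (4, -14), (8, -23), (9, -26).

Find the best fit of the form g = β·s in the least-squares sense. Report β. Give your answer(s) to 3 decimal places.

β = -2.938

Normal-equation sums: Σs·s = 162.
And Σs·g = -476.
XᵀX·[β]ᵀ = Xᵀg becomes [[162]]·[β]ᵀ = [-476]ᵀ.
Hence β = -476 / 162 ≈ -2.93827.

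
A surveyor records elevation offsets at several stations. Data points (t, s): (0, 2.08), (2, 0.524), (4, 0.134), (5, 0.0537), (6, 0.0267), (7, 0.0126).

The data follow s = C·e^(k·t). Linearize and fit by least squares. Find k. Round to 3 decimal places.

k = -0.733

Let Y = ln s. Fitting Y = k·t + ln C by least squares:
Sums: Σt = 24.0000, Σ(t)² = 130.0000, Σln s = -12.8453, Σt·ln s = -76.3109.
Normal system: [[130.0000, 24.0000]; [24.0000, 6]]·[k, ln C]ᵀ = [-76.3109, -12.8453]ᵀ.
Δ = 130.0000·6 − (24.0000)² = 204.0000; k = (-76.3109·6 − 24.0000·-12.8453)/204.0000 = -0.73322, ln C = (130.0000·-12.8453 − 24.0000·-76.3109)/204.0000 = 0.79202.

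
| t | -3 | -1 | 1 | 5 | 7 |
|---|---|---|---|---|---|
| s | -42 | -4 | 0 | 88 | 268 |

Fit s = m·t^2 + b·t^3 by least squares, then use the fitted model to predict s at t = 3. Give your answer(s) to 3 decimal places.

With design matrix X, XᵀX = [[3109, 19689]; [19689, 134005]] and Xᵀs = [14950, 104062]ᵀ.
Δ = 3109·134005 − 19689² = 28964824.
m = (14950·134005 − 19689·104062)/28964824 = -5687746/3620603; b = (3109·104062 − 19689·14950)/28964824 = 3647276/3620603.
At t = 3: ŝ = (-5687746/3620603)·(9) + (3647276/3620603)·(27) = 47286738/3620603.

ŝ = 13.060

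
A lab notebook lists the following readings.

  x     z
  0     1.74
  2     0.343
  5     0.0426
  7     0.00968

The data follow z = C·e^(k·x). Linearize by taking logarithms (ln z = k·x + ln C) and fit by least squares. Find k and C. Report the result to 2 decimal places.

k = -0.73, C = 1.64

Taking logs, ln z = k·x + ln C, so regress ln z on x.
Σx = 14.0000, Σ(x)² = 78.0000, Σln z = -8.3097, Σx·ln z = -50.3834.
Normal system: [[78.0000, 14.0000]; [14.0000, 4]]·[k, ln C]ᵀ = [-50.3834, -8.3097]ᵀ.
Δ = 78.0000·4 − (14.0000)² = 116.0000; k = (-50.3834·4 − 14.0000·-8.3097)/116.0000 = -0.73446, ln C = (78.0000·-8.3097 − 14.0000·-50.3834)/116.0000 = 0.49318, so C = exp(0.49318) = 1.63751.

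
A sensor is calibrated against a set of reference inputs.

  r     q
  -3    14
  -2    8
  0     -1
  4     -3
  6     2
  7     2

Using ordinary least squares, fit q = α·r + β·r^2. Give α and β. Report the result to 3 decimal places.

α = -2.957, β = 0.498

Forming AᵀA = [[114, 588]; [588, 4050]] and Aᵀq = [-44, 280]ᵀ gives AᵀA·[α, β]ᵀ = Aᵀq.
Eliminating β: 4050·(row 1) − 588·(row 2) gives 115956·α = 4050·(-44) − 588·280 = -342840, so α = -28570/9663.
Then β = (280 − 588·(-28570/9663))/4050 = 4816/9663.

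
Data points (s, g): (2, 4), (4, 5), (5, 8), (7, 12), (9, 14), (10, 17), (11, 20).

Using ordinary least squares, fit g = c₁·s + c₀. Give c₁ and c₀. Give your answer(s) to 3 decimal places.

c₁ = 1.786, c₀ = -0.821

With design matrix M, MᵀM = [[396, 48]; [48, 7]] and Mᵀg = [668, 80]ᵀ.
Δ = 396·7 − 48² = 468.
c₁ = (668·7 − 48·80)/468 = 209/117; c₀ = (396·80 − 48·668)/468 = -32/39.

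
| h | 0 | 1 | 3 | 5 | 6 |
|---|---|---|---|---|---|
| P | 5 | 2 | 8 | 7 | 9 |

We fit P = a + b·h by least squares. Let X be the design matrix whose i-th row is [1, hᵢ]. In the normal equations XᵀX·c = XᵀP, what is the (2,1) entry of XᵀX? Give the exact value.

Row 2 ↔ basis h, column 1 ↔ basis 1, so (XᵀX)_{2,1} = Σᵢ h = (0)·(1) + (1)·(1) + (3)·(1) + (5)·(1) + (6)·(1) = 15.

15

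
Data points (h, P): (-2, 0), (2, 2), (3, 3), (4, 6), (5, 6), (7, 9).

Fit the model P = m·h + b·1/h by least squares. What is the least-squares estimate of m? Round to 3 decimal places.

m = 1.399

From the data, Σh·h = 107, Σh·1/h = 6, Σ1/h·1/h = 129481/176400.
And Σh·P = 130, Σ1/h·P = 419/70.
MᵀM·[m, b]ᵀ = MᵀP becomes [[107, 6]; [6, 129481/176400]]·[m, b]ᵀ = [130, 419/70]ᵀ.
Δ = 107·(129481/176400) − 6² = 7504067/176400.
m = (130·(129481/176400) − 6·(419/70))/(7504067/176400) = 10497250/7504067; b = (107·(419/70) − 6·130)/(7504067/176400) = -24612840/7504067.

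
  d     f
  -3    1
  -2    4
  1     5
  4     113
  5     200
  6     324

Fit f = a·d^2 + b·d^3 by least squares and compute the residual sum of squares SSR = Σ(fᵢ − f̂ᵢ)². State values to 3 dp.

SSR = 1.496

Forming XᵀX = [[2275, 11651]; [11651, 67171]] and Xᵀf = [18502, 102162]ᵀ gives XᵀX·[a, b]ᵀ = Xᵀf.
det = 2275·67171 − 11651² = 17068224.
a = (18502·67171 − 11651·102162)/17068224 = 13127095/4267056; b = (2275·102162 − 11651·18502)/17068224 = 4212937/4267056.
Residuals: -10625/355588, -434165/1066764, 249703/266691, 157240/266691, -115275/355588, -3639/355588; SSR = 1595897/1066764.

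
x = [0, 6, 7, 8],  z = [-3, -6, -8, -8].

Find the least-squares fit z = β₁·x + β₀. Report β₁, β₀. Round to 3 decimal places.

With design matrix A, AᵀA = [[149, 21]; [21, 4]] and Aᵀz = [-156, -25]ᵀ.
Δ = 149·4 − 21² = 155.
β₁ = ((-156)·4 − 21·(-25))/155 = -99/155; β₀ = (149·(-25) − 21·(-156))/155 = -449/155.

β₁ = -0.639, β₀ = -2.897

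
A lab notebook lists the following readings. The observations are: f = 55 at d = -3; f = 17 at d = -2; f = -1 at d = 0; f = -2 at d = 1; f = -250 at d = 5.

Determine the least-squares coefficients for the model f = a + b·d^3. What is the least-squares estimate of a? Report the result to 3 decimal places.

a = 0.266

AᵀA·[a, b]ᵀ = Aᵀf reads: 5·a + 91·b = -181;  91·a + 16419·b = -32873.
(Σ1 = 5, Σd^3 = 91, Σd^3·d^3 = 16419, Σf = -181, Σd^3·f = -32873.)
Δ = 5·16419 − 91² = 73814.
a = ((-181)·16419 − 91·(-32873))/73814 = 754/2839; b = (5·(-32873) − 91·(-181))/73814 = -73947/36907.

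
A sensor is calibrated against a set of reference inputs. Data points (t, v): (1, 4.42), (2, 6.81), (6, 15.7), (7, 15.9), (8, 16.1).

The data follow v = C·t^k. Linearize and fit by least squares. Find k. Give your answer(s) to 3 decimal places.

Linearized form: ln v = k·ln t + ln C. From the 5 transformed points,
AᵀA = [[11.8015, 6.5103]; [6.5103, 5]], rhs = [17.4250, 11.7033]ᵀ  (here Σln t = 6.5103, Σ(ln t)² = 11.8015, Σln v = 11.7033, Σln t·ln v = 17.4250).
Solving (det = 16.6240): k = 0.65769, ln C = 1.48432.

k = 0.658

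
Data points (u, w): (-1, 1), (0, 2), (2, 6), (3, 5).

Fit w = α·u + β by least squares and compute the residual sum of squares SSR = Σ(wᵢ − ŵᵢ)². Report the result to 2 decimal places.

The normal equations are: 14·α + 4·β = 26;  4·α + 4·β = 14.
(Σu·u = 14, Σu = 4, Σ1 = 4, Σu·w = 26, Σw = 14.)
det = 14·4 − 4² = 40.
α = (26·4 − 4·14)/40 = 6/5; β = (14·14 − 4·26)/40 = 23/10.
Residuals: -1/10, -3/10, 13/10, -9/10; SSR = 13/5.

SSR = 2.60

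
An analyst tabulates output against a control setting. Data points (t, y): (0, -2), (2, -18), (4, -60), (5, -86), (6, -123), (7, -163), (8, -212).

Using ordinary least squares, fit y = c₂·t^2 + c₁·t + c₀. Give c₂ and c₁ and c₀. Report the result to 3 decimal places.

c₂ = -3.024, c₁ = -1.947, c₀ = -2.141

Compute the Gram sums: Σt^2·t^2 = 8690, Σt^2·t = 1268, Σt^2 = 194, Σt·t = 194, Σt = 32, Σ1 = 7.
Moment sums: Σt^2·y = -29165, Σt·y = -4281, Σy = -664.
Normal equations: [[8690, 1268, 194]; [1268, 194, 32]; [194, 32, 7]]·[c₂, c₁, c₀]ᵀ = [-29165, -4281, -664]ᵀ.
Solving the 3×3 system (Gaussian elimination) gives c₂ = -135781/44898, c₁ = -87431/44898, c₀ = -2289/1069.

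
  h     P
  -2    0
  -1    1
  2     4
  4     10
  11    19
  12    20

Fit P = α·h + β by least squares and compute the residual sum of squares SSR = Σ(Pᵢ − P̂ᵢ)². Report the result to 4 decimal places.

The normal system MᵀM·[α, β]ᵀ = MᵀP is [[290, 26]; [26, 6]]·[α, β]ᵀ = [496, 54]ᵀ.
Δ = 290·6 − 26² = 1064.
α = (496·6 − 26·54)/1064 = 393/266; β = (290·54 − 26·496)/1064 = 691/266.
Residuals: 5/14, -16/133, -59/38, 397/266, 20/133, -87/266; SSR = 653/133.

SSR = 4.9098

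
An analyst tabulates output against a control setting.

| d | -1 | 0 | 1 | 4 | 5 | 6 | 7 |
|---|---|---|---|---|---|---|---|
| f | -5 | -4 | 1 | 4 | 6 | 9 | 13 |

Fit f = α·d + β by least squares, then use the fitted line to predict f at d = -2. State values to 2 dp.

With design matrix M, MᵀM = [[128, 22]; [22, 7]] and Mᵀf = [197, 24]ᵀ.
Determinant 128·7 − 22² = 412.
α = (197·7 − 22·24)/412 = 851/412; β = (128·24 − 22·197)/412 = -631/206.
At d = -2: f̂ = (851/412)·(-2) + (-631/206)·(1) = -741/103.

f̂ = -7.19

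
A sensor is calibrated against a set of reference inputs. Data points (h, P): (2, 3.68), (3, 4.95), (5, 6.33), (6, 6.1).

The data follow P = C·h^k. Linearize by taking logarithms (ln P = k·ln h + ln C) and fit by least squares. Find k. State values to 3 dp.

Let Y = ln P. Fitting Y = k·ln h + ln C by least squares:
AᵀA = [[7.4881, 5.1930]; [5.1930, 4]], rhs = [8.8701, 6.5559]ᵀ  (here Σln h = 5.1930, Σ(ln h)² = 7.4881, Σln P = 6.5559, Σln h·ln P = 8.8701).
Solving (det = 2.9856): k = 0.48100, ln C = 1.01451.

k = 0.481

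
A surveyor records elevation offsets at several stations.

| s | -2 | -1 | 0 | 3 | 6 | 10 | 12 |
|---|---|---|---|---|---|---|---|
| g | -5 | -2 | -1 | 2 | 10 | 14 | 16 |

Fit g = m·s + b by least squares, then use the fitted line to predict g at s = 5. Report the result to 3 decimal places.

Forming XᵀX = [[294, 28]; [28, 7]] and Xᵀg = [410, 34]ᵀ gives XᵀX·[m, b]ᵀ = Xᵀg.
Determinant 294·7 − 28² = 1274.
m = (410·7 − 28·34)/1274 = 137/91; b = (294·34 − 28·410)/1274 = -106/91.
At s = 5: ĝ = (137/91)·(5) + (-106/91)·(1) = 579/91.

ĝ = 6.363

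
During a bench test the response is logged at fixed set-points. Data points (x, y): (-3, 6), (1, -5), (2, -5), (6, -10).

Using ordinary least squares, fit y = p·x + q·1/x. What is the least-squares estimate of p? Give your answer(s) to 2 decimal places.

p = -1.58

AᵀA·[p, q]ᵀ = Aᵀy reads: 50·p + 4·q = -93;  4·p + (25/18)·q = -67/6.
Δ = 50·(25/18) − 4² = 481/9.
p = ((-93)·(25/18) − 4·(-67/6))/(481/9) = -117/74; q = (50·(-67/6) − 4·(-93))/(481/9) = -129/37.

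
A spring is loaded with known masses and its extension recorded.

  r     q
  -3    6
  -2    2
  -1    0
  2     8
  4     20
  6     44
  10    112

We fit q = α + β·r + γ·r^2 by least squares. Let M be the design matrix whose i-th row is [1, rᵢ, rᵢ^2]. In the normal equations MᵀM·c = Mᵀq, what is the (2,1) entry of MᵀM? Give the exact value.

16

Row 2 ↔ basis r, column 1 ↔ basis 1, so (MᵀM)_{2,1} = Σᵢ r = (-3)·(1) + (-2)·(1) + (-1)·(1) + (2)·(1) + (4)·(1) + (6)·(1) + (10)·(1) = 16.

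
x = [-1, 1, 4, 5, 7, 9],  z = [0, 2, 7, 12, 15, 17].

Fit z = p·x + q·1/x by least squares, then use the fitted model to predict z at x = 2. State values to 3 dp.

ẑ = 3.601

From the data, Σx·x = 173, Σx·1/x = 6, Σ1/x·1/x = 3389929/1587600.
Right-hand side: Σx·z = 348, Σ1/x·z = 12829/1260.
So MᵀM·[p, q]ᵀ = Mᵀz: [[173, 6]; [6, 3389929/1587600]]·[p, q]ᵀ = [348, 12829/1260]ᵀ.
det = 173·(3389929/1587600) − 6² = 529304117/1587600.
p = (348·(3389929/1587600) − 6·(12829/1260))/(529304117/1587600) = 1082708052/529304117; q = (173·(12829/1260) − 6·348)/(529304117/1587600) = -518443380/529304117.
At x = 2: ẑ = (1082708052/529304117)·(2) + (-518443380/529304117)·(1/2) = 1906194414/529304117.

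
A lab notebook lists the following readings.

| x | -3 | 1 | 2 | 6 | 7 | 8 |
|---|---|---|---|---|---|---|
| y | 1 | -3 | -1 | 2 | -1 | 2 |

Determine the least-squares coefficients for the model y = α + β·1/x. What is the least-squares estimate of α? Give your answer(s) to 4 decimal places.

From the data, Σ1 = 6, Σ1/x = 269/168, Σ1/x·1/x = 40217/28224.
And Σy = 0, Σ1/x·y = -95/28.
Determinant 6·(40217/28224) − (269/168)² = 168941/28224.
α = (0·(40217/28224) − (269/168)·(-95/28))/(168941/28224) = 153330/168941; β = (6·(-95/28) − (269/168)·0)/(168941/28224) = -574560/168941.

α = 0.9076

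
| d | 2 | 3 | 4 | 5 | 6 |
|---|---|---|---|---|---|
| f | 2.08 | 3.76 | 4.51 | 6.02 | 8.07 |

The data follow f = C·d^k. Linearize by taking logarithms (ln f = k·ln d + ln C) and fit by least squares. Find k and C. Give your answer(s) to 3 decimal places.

Taking logs, ln f = k·ln d + ln C, so regress ln f on ln d.
AᵀA = [[9.4099, 6.5793]; [6.5793, 5]], rhs = [10.6814, 7.4463]ᵀ  (here Σln d = 6.5793, Σ(ln d)² = 9.4099, Σln f = 7.4463, Σln d·ln f = 10.6814).
Δ = 9.4099·5 − (6.5793)² = 3.7630; k = (10.6814·5 − 6.5793·7.4463)/3.7630 = 1.17345, ln C = (9.4099·7.4463 − 6.5793·10.6814)/3.7630 = -0.05482, so C = exp(-0.05482) = 0.94666.

k = 1.173, C = 0.947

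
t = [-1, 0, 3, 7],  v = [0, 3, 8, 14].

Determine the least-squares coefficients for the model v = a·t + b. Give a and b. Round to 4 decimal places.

From the data, Σt·t = 59, Σt = 9, Σ1 = 4.
And Σt·v = 122, Σv = 25.
AᵀA·[a, b]ᵀ = Aᵀv becomes [[59, 9]; [9, 4]]·[a, b]ᵀ = [122, 25]ᵀ.
Determinant 59·4 − 9² = 155.
a = (122·4 − 9·25)/155 = 263/155; b = (59·25 − 9·122)/155 = 377/155.

a = 1.6968, b = 2.4323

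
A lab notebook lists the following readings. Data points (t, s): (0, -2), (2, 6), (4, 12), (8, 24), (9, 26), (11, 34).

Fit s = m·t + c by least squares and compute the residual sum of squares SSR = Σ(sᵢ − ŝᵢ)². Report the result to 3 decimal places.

SSR = 3.429

Compute the Gram sums: Σt·t = 286, Σt = 34, Σ1 = 6.
And Σt·s = 860, Σs = 100.
So AᵀA·[m, c]ᵀ = Aᵀs: [[286, 34]; [34, 6]]·[m, c]ᵀ = [860, 100]ᵀ.
Eliminating c: 6·(row 1) − 34·(row 2) gives 560·m = 6·860 − 34·100 = 1760, so m = 22/7.
Then c = (100 − 34·(22/7))/6 = -8/7.
Residuals: -6/7, 6/7, 4/7, 0, -8/7, 4/7; SSR = 24/7.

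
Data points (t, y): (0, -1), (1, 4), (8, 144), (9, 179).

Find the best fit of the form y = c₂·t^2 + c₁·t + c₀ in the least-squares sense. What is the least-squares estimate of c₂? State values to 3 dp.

c₂ = 1.875

Sums needed: Σt^2·t^2 = 10658, Σt^2·t = 1242, Σt^2 = 146, Σt·t = 146, Σt = 18, Σ1 = 4.
And Σt^2·y = 23719, Σt·y = 2767, Σy = 326.
Normal equations: [[10658, 1242, 146]; [1242, 146, 18]; [146, 18, 4]]·[c₂, c₁, c₀]ᵀ = [23719, 2767, 326]ᵀ.
Row-reducing yields c₂ = 15/8, c₁ = 25/8, c₀ = -1.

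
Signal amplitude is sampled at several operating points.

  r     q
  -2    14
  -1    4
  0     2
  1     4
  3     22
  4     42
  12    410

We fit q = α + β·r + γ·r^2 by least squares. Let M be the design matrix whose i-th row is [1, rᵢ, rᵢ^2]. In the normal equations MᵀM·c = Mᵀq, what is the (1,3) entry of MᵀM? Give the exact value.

Row 1 ↔ basis 1, column 3 ↔ basis r^2, so (MᵀM)_{1,3} = Σᵢ r^2 = (1)·(4) + (1)·(1) + (1)·(0) + (1)·(1) + (1)·(9) + (1)·(16) + (1)·(144) = 175.

175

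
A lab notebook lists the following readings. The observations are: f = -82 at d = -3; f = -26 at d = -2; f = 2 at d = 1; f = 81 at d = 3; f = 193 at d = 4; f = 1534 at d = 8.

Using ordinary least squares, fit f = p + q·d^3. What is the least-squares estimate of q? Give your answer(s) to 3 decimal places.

q = 2.998

The normal equations are: 6·p + 569·q = 1702;  569·p + 267763·q = 802371.
Δ = 6·267763 − 569² = 1282817.
p = (1702·267763 − 569·802371)/1282817 = -816473/1282817; q = (6·802371 − 569·1702)/1282817 = 3845788/1282817.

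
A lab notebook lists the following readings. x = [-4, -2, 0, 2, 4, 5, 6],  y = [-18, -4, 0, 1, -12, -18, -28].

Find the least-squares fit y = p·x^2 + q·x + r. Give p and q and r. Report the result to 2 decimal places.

p = -0.97, q = 0.92, r = 1.27

With design matrix A, AᵀA = [[2465, 341, 101]; [341, 101, 11]; [101, 11, 7]] and Aᵀy = [-1950, -224, -79]ᵀ.
Solving the 3×3 system (Gaussian elimination) gives p = -24809/25566, q = 23525/25566, r = 5410/4261.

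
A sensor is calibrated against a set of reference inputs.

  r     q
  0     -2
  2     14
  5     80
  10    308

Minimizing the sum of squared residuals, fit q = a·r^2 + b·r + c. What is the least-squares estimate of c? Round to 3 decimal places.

c = -1.791

The normal system MᵀM·[a, b, c]ᵀ = Mᵀq is [[10641, 1133, 129]; [1133, 129, 17]; [129, 17, 4]]·[a, b, c]ᵀ = [32856, 3508, 400]ᵀ.
Inverting the 3×3 Gram matrix, [a, b, c]ᵀ = [3011/1034, 1917/1034, -926/517]ᵀ.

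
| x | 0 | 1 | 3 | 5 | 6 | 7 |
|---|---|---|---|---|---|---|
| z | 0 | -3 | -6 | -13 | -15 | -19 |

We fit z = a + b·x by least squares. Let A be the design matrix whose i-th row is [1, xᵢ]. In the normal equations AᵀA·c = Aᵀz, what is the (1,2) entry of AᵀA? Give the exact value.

Row 1 ↔ basis 1, column 2 ↔ basis x, so (AᵀA)_{1,2} = Σᵢ x = (1)·(0) + (1)·(1) + (1)·(3) + (1)·(5) + (1)·(6) + (1)·(7) = 22.

22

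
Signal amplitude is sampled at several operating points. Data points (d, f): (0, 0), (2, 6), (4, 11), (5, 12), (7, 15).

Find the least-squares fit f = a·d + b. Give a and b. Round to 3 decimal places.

Sums needed: Σd·d = 94, Σd = 18, Σ1 = 5.
Right-hand side: Σd·f = 221, Σf = 44.
So XᵀX·[a, b]ᵀ = Xᵀf: [[94, 18]; [18, 5]]·[a, b]ᵀ = [221, 44]ᵀ.
det = 94·5 − 18² = 146.
a = (221·5 − 18·44)/146 = 313/146; b = (94·44 − 18·221)/146 = 79/73.

a = 2.144, b = 1.082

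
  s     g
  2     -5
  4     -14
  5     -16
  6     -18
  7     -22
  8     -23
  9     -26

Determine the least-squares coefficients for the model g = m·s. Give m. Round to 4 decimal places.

m = -3.0036

The normal equations are: 275·m = -826.
Hence m = -826 / 275 ≈ -3.00364.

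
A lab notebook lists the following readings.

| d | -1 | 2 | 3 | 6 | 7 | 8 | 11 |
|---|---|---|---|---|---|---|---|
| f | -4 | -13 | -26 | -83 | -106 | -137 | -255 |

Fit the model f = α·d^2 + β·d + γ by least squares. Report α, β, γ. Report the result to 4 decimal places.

α = -1.9710, β = -1.1060, γ = -3.4906

Sums needed: Σd^2·d^2 = 22532, Σd^2·d = 2436, Σd^2 = 284, Σd·d = 284, Σd = 36, Σ1 = 7.
Right-hand side: Σd^2·f = -48095, Σd·f = -5241, Σf = -624.
AᵀA·[α, β, γ]ᵀ = Aᵀf becomes [[22532, 2436, 284]; [2436, 284, 36]; [284, 36, 7]]·[α, β, γ]ᵀ = [-48095, -5241, -624]ᵀ.
Inverting the 3×3 Gram matrix, [α, β, γ]ᵀ = [-59036/29953, -132507/119812, -9505/2723]ᵀ.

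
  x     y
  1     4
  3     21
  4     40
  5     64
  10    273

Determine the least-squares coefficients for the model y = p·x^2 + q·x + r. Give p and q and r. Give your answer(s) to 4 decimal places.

From the data, Σx^2·x^2 = 10963, Σx^2·x = 1217, Σx^2 = 151, Σx·x = 151, Σx = 23, Σ1 = 5.
For Mᵀy: Σx^2·y = 29733, Σx·y = 3277, Σy = 402.
So MᵀM·[p, q, r]ᵀ = Mᵀy: [[10963, 1217, 151]; [1217, 151, 23]; [151, 23, 5]]·[p, q, r]ᵀ = [29733, 3277, 402]ᵀ.
Row-reducing yields p = 233/78, q = -229/78, r = 48/13.

p = 2.9872, q = -2.9359, r = 3.6923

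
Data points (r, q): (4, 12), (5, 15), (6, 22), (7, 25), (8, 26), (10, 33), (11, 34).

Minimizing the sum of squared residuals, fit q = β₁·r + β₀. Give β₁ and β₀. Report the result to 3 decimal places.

β₁ = 3.178, β₀ = 0.707

The normal system MᵀM·[β₁, β₀]ᵀ = Mᵀq is [[411, 51]; [51, 7]]·[β₁, β₀]ᵀ = [1342, 167]ᵀ.
Eliminating β₀: 7·(row 1) − 51·(row 2) gives 276·β₁ = 7·1342 − 51·167 = 877, so β₁ = 877/276.
Then β₀ = (167 − 51·(877/276))/7 = 65/92.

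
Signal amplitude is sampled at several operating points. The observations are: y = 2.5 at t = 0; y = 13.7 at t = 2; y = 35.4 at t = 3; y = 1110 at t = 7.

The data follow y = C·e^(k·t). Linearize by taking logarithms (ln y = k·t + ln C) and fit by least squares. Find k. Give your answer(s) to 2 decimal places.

Let Y = ln y. Fitting Y = k·t + ln C by least squares:
Σt = 12.0000, Σ(t)² = 62.0000, Σln y = 14.1125, Σt·ln y = 65.0197.
Normal system: [[62.0000, 12.0000]; [12.0000, 4]]·[k, ln C]ᵀ = [65.0197, 14.1125]ᵀ.
Slope k = (n·Σt·ln y − Σt·Σln y)/(n·Σ(t)² − (Σt)²) = (4·65.0197 − 12.0000·14.1125)/104.0000 = 0.87239; ln C = (Σln y − k·Σt)/n = 0.91095.

k = 0.87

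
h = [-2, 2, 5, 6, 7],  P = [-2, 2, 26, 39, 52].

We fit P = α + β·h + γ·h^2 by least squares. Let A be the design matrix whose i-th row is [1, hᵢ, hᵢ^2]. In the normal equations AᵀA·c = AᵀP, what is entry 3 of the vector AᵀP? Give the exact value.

4602

Entry 3 ↔ basis h^2, so (AᵀP)_{3} = Σᵢ (h^2)·Pᵢ = (4)·(-2) + (4)·(2) + (25)·(26) + (36)·(39) + (49)·(52) = 4602.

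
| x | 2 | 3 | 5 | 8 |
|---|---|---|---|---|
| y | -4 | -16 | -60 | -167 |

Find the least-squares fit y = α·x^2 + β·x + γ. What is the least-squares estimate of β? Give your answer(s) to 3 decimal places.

With design matrix M, MᵀM = [[4818, 672, 102]; [672, 102, 18]; [102, 18, 4]] and Mᵀy = [-12348, -1692, -247]ᵀ.
Solving the 3×3 system (Gaussian elimination) gives α = -377/132, β = 175/132, γ = 225/44.

β = 1.326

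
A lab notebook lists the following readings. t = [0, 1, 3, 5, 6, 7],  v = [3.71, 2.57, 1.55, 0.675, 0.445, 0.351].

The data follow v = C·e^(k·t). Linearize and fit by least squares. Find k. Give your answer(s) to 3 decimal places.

Let Y = ln v. Fitting Y = k·t + ln C by least squares:
Σt = 22.0000, Σ(t)² = 120.0000, Σln v = 0.4435, Σt·ln v = -11.8934.
Equations: 120.0000·k + 22.0000·ln C = -11.8934;  22.0000·k + 6·ln C = 0.4435.
Slope k = (n·Σt·ln v − Σt·Σln v)/(n·Σ(t)² − (Σt)²) = (6·-11.8934 − 22.0000·0.4435)/236.0000 = -0.34372; ln C = (Σln v − k·Σt)/n = 1.33422.

k = -0.344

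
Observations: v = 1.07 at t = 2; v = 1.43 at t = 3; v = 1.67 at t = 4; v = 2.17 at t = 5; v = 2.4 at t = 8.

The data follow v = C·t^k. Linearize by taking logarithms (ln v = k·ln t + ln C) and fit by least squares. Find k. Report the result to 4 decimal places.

k = 0.6071

Taking logs, ln v = k·ln t + ln C, so regress ln v on ln t.
AᵀA = [[10.5236, 6.8669]; [6.8669, 5]], rhs = [4.2181, 2.5884]ᵀ  (here Σln t = 6.8669, Σ(ln t)² = 10.5236, Σln v = 2.5884, Σln t·ln v = 4.2181).
Solving (det = 5.4631): k = 0.60709, ln C = -0.31609.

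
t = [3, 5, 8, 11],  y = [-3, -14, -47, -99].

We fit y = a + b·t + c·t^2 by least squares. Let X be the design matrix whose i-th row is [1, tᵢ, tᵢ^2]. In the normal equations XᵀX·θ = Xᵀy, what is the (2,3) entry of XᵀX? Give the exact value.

Row 2 ↔ basis t, column 3 ↔ basis t^2, so (XᵀX)_{2,3} = Σᵢ (t)·(t^2) = (3)·(9) + (5)·(25) + (8)·(64) + (11)·(121) = 1995.

1995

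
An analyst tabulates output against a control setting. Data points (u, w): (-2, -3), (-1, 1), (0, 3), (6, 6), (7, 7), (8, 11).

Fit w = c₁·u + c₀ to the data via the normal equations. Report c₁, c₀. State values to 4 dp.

With design matrix M, MᵀM = [[154, 18]; [18, 6]] and Mᵀw = [178, 25]ᵀ.
Determinant 154·6 − 18² = 600.
c₁ = (178·6 − 18·25)/600 = 103/100; c₀ = (154·25 − 18·178)/600 = 323/300.

c₁ = 1.0300, c₀ = 1.0767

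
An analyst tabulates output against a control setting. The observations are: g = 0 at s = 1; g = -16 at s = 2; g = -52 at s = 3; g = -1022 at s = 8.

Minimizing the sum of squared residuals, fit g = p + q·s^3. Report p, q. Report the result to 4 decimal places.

p = 1.3119, q = -1.9986

Entries of XᵀX: Σ1 = 4, Σs^3 = 548, Σs^3·s^3 = 262938.
And Σg = -1090, Σs^3·g = -524796.
Determinant 4·262938 − 548² = 751448.
p = ((-1090)·262938 − 548·(-524796))/751448 = 246447/187862; q = (4·(-524796) − 548·(-1090))/751448 = -187733/93931.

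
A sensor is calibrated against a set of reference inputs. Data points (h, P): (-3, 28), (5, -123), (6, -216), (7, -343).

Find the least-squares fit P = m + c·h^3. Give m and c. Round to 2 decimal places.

Entries of AᵀA: Σ1 = 4, Σh^3 = 657, Σh^3·h^3 = 180659.
Right-hand side: ΣP = -654, Σh^3·P = -180436.
So AᵀA·[m, c]ᵀ = AᵀP: [[4, 657]; [657, 180659]]·[m, c]ᵀ = [-654, -180436]ᵀ.
Determinant 4·180659 − 657² = 290987.
m = ((-654)·180659 − 657·(-180436))/290987 = 395466/290987; c = (4·(-180436) − 657·(-654))/290987 = -292066/290987.

m = 1.36, c = -1.00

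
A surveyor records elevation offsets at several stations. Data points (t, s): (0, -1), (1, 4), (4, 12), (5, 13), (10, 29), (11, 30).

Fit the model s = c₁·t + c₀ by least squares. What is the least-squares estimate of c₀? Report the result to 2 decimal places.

c₀ = 0.06

Sums needed: Σt·t = 263, Σt = 31, Σ1 = 6.
For Aᵀs: Σt·s = 737, Σs = 87.
So AᵀA·[c₁, c₀]ᵀ = Aᵀs: [[263, 31]; [31, 6]]·[c₁, c₀]ᵀ = [737, 87]ᵀ.
Determinant 263·6 − 31² = 617.
c₁ = (737·6 − 31·87)/617 = 1725/617; c₀ = (263·87 − 31·737)/617 = 34/617.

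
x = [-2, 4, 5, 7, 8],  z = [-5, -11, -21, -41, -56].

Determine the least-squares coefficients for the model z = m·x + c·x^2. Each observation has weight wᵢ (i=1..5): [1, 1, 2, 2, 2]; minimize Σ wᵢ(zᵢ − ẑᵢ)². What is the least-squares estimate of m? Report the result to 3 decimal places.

m = 0.785

Entries of MᵀWM: Σwᵢ·x·x = 296, Σwᵢ·x·x^2 = 2016, Σwᵢ·x^2·x^2 = 14516.
For MᵀWz: Σwᵢ·x·z = -1714, Σwᵢ·x^2·z = -12432.
MᵀWM·[m, c]ᵀ = MᵀWz becomes [[296, 2016]; [2016, 14516]]·[m, c]ᵀ = [-1714, -12432]ᵀ.
Determinant 296·14516 − 2016² = 232480.
m = ((-1714)·14516 − 2016·(-12432))/232480 = 22811/29060; c = (296·(-12432) − 2016·(-1714))/232480 = -7014/7265.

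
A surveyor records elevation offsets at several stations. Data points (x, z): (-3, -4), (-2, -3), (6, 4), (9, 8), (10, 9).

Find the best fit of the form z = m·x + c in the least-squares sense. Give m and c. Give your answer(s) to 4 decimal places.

From the data, Σx·x = 230, Σx = 20, Σ1 = 5.
Right-hand side: Σx·z = 204, Σz = 14.
AᵀA·[m, c]ᵀ = Aᵀz becomes [[230, 20]; [20, 5]]·[m, c]ᵀ = [204, 14]ᵀ.
Determinant 230·5 − 20² = 750.
m = (204·5 − 20·14)/750 = 74/75; c = (230·14 − 20·204)/750 = -86/75.

m = 0.9867, c = -1.1467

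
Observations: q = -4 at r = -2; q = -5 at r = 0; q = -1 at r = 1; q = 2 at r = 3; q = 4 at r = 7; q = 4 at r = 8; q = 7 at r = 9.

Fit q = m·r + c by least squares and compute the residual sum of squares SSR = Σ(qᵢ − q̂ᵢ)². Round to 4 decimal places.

SSR = 11.4103

Entries of XᵀX: Σr·r = 208, Σr = 26, Σ1 = 7.
And Σr·q = 136, Σq = 7.
det = 208·7 − 26² = 780.
m = (136·7 − 26·7)/780 = 77/78; c = (208·7 − 26·136)/780 = -8/3.
Residuals: 25/39, -7/3, 53/78, 133/78, -19/78, -16/13, 61/78; SSR = 445/39.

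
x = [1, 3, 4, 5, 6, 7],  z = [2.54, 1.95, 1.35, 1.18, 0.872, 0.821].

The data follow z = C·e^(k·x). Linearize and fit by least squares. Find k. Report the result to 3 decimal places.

k = -0.203

Taking logs, ln z = k·x + ln C, so regress ln z on x.
Σx = 26.0000, Σ(x)² = 136.0000, Σln z = 1.7314, Σx·ln z = 2.7612.
Equations: 136.0000·k + 26.0000·ln C = 2.7612;  26.0000·k + 6·ln C = 1.7314.
Solving (det = 140.0000): k = -0.20321, ln C = 1.16915.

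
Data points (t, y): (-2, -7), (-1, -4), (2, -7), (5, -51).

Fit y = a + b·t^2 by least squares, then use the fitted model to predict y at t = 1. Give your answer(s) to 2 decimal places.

ŷ = -2.04

Normal-equation sums: Σ1 = 4, Σt^2 = 34, Σt^2·t^2 = 658.
For Xᵀy: Σy = -69, Σt^2·y = -1335.
So XᵀX·[a, b]ᵀ = Xᵀy: [[4, 34]; [34, 658]]·[a, b]ᵀ = [-69, -1335]ᵀ.
Eliminating b: 658·(row 1) − 34·(row 2) gives 1476·a = 658·(-69) − 34·(-1335) = -12, so a = -1/123.
Then b = ((-1335) − 34·(-1/123))/658 = -499/246.
At t = 1: ŷ = (-1/123)·(1) + (-499/246)·(1) = -167/82.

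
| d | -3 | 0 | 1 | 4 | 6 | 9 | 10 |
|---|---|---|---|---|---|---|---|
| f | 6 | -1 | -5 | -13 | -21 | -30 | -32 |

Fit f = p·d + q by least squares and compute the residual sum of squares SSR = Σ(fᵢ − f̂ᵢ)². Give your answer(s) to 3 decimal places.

SSR = 4.734

Normal-equation sums: Σd·d = 243, Σd = 27, Σ1 = 7.
Right-hand side: Σd·f = -791, Σf = -96.
XᵀX·[p, q]ᵀ = Xᵀf becomes [[243, 27]; [27, 7]]·[p, q]ᵀ = [-791, -96]ᵀ.
Δ = 243·7 − 27² = 972.
p = ((-791)·7 − 27·(-96))/972 = -2945/972; q = (243·(-96) − 27·(-791))/972 = -73/36.
Residuals: -86/81, 37/36, 14/243, 1115/972, -257/324, -19/27, 317/972; SSR = 4601/972.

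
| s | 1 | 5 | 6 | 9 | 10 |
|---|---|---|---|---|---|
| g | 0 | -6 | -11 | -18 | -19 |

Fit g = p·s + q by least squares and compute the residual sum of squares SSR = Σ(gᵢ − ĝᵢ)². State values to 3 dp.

Setting ∂/∂p … = 0 gives: 243·p + 31·q = -448;  31·p + 5·q = -54.
Eliminating q: 5·(row 1) − 31·(row 2) gives 254·p = 5·(-448) − 31·(-54) = -566, so p = -283/127.
Then q = ((-54) − 31·(-283/127))/5 = 383/127.
Residuals: -100/127, 270/127, -82/127, -122/127, 34/127; SSR = 832/127.

SSR = 6.551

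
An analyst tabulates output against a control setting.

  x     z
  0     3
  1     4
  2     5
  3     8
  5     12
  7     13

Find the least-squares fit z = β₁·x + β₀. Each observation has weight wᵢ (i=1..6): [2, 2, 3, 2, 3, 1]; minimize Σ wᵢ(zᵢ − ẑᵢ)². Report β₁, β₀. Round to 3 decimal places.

β₁ = 1.717, β₀ = 2.475

From the data, Σwᵢ·x·x = 156, Σwᵢ·x = 36, Σwᵢ·1 = 13.
Moment sums: Σwᵢ·x·z = 357, Σwᵢ·z = 94.
Eliminating β₀: 13·(row 1) − 36·(row 2) gives 732·β₁ = 13·357 − 36·94 = 1257, so β₁ = 419/244.
Then β₀ = (94 − 36·(419/244))/13 = 151/61.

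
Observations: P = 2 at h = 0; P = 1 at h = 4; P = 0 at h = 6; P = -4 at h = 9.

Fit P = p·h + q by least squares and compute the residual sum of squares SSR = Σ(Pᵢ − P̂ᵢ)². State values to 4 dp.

SSR = 3.3801

The normal equations are: 133·p + 19·q = -32;  19·p + 4·q = -1.
det = 133·4 − 19² = 171.
p = ((-32)·4 − 19·(-1))/171 = -109/171; q = (133·(-1) − 19·(-32))/171 = 25/9.
Residuals: -7/9, 44/57, 179/171, -178/171; SSR = 578/171.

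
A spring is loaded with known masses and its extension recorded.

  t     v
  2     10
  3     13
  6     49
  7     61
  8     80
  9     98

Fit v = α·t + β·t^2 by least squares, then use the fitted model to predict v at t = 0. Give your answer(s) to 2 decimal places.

v̂ = 0.00

Entries of AᵀA: Σt·t = 243, Σt·t^2 = 1835, Σt^2·t^2 = 14451.
And Σt·v = 2302, Σt^2·v = 17968.
AᵀA·[α, β]ᵀ = Aᵀv becomes [[243, 1835]; [1835, 14451]]·[α, β]ᵀ = [2302, 17968]ᵀ.
Eliminating β: 14451·(row 1) − 1835·(row 2) gives 144368·α = 14451·2302 − 1835·17968 = 294922, so α = 147461/72184.
Then β = (17968 − 1835·(147461/72184))/14451 = 71027/72184.
At t = 0: v̂ = (147461/72184)·(0) + (71027/72184)·(0) = 0.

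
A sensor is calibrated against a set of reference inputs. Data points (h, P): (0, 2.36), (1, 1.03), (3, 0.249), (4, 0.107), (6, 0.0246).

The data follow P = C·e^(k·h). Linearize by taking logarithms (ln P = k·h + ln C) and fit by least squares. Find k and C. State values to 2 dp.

k = -0.76, C = 2.30

Let Y = ln P. Fitting Y = k·h + ln C by least squares:
Σh = 14.0000, Σ(h)² = 62.0000, Σln P = -6.4420, Σh·ln P = -35.3111.
Equations: 62.0000·k + 14.0000·ln C = -35.3111;  14.0000·k + 5·ln C = -6.4420.
Δ = 62.0000·5 − (14.0000)² = 114.0000; k = (-35.3111·5 − 14.0000·-6.4420)/114.0000 = -0.75761, ln C = (62.0000·-6.4420 − 14.0000·-35.3111)/114.0000 = 0.83290, so C = exp(0.83290) = 2.29998.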